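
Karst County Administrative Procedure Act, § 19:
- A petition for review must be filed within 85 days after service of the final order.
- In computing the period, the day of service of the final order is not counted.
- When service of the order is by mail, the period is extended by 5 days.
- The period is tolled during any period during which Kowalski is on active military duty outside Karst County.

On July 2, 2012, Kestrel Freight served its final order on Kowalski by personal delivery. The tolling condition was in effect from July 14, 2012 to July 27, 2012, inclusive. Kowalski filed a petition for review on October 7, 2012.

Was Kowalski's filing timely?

85 days after July 2, 2012 is September 25, 2012.
Service was not by mail, so no mail extension applies.
From July 14, 2012 through July 27, 2012 inclusive is 14 days; tolling adds 14 days: September 25, 2012 + 14 days = October 9, 2012.
The deadline is October 9, 2012; the filing on October 7, 2012 is on or before that date.

Yes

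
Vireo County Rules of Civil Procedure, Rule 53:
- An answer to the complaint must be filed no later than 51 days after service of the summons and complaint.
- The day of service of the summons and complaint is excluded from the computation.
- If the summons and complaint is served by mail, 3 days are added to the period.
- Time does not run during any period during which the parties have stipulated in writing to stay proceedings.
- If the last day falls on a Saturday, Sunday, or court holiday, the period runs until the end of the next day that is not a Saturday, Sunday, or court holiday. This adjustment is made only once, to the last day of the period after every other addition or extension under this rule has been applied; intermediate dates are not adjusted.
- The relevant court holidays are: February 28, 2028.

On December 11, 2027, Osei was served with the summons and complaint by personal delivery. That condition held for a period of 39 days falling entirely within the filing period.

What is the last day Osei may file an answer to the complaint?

March 10, 2028

51 days after December 11, 2027 is January 31, 2028.
Service was not by mail, so no mail extension applies.
Tolling adds 39 days: January 31, 2028 + 39 days = March 10, 2028.
March 10, 2028 is a Friday and not a court holiday, so no extension applies.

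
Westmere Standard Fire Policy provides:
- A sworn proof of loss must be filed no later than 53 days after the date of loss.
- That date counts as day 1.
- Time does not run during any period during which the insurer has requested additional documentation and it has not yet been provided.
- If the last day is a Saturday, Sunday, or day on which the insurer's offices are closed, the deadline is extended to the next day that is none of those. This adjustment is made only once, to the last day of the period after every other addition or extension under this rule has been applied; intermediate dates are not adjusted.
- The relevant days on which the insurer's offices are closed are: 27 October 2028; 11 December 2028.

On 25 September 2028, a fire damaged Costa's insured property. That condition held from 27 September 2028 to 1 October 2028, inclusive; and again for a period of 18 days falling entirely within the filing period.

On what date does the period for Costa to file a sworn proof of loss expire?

December 12, 2028

Counting 25 September 2028 as day 1, day 53 is November 16, 2028.
From September 27, 2028 through October 1, 2028 inclusive is 5 days; tolling adds 5 days: November 16, 2028 + 5 days = November 21, 2028.
Tolling adds 18 days: November 21, 2028 + 18 days = December 9, 2028.
December 9, 2028 is Saturday; December 10, 2028 is Sunday; December 11, 2028 is a listed holiday. The next qualifying day is December 12, 2028.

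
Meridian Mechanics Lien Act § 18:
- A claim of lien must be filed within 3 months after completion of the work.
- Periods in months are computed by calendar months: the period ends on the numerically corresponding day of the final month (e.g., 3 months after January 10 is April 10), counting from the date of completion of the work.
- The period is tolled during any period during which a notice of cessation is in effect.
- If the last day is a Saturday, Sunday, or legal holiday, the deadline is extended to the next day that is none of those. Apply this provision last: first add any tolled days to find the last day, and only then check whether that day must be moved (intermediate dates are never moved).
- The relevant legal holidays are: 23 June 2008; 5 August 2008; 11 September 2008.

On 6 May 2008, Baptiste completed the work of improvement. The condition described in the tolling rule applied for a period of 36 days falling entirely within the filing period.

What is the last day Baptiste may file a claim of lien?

3 months after 6 May 2008 is August 6, 2008.
Tolling adds 36 days: August 6, 2008 + 36 days = September 11, 2008.
September 11, 2008 is a listed holiday. The next qualifying day is September 12, 2008.

September 12, 2008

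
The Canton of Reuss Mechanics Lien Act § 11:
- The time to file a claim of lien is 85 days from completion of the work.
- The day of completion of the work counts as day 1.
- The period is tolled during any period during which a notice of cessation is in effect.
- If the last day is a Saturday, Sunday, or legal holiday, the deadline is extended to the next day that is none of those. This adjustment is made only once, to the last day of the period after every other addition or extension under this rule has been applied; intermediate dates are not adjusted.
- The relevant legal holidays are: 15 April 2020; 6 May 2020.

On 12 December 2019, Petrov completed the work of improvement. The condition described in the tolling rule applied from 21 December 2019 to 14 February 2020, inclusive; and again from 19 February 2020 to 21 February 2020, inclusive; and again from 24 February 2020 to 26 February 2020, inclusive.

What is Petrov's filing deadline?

Counting 12 December 2019 as day 1, day 85 is March 5, 2020.
From December 21, 2019 through February 14, 2020 inclusive is 56 days; tolling adds 56 days: March 5, 2020 + 56 days = April 30, 2020.
From February 19, 2020 through February 21, 2020 inclusive is 3 days; tolling adds 3 days: April 30, 2020 + 3 days = May 3, 2020.
From February 24, 2020 through February 26, 2020 inclusive is 3 days; tolling adds 3 days: May 3, 2020 + 3 days = May 6, 2020.
May 6, 2020 is a listed holiday. The next qualifying day is May 7, 2020.

May 7, 2020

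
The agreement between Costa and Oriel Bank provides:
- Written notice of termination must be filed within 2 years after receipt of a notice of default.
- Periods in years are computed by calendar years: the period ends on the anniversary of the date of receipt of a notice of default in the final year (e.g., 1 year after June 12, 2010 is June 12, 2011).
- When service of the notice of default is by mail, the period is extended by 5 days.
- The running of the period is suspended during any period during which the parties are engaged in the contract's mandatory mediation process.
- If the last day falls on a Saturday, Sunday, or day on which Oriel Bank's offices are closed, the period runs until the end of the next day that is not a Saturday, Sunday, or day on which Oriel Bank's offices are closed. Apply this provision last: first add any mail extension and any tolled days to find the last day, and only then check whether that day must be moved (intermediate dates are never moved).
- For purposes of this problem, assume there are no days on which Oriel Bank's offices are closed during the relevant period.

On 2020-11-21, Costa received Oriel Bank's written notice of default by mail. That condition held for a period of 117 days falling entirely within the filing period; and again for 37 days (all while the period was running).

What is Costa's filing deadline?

2 years after 2020-11-21 is November 21, 2022.
Service was by mail, adding 5 days: November 21, 2022 + 5 days = November 26, 2022.
Tolling adds 117 days: November 26, 2022 + 117 days = March 23, 2023.
Tolling adds 37 days: March 23, 2023 + 37 days = April 29, 2023.
April 29, 2023 is Saturday; April 30, 2023 is Sunday. The next qualifying day is May 1, 2023.

May 1, 2023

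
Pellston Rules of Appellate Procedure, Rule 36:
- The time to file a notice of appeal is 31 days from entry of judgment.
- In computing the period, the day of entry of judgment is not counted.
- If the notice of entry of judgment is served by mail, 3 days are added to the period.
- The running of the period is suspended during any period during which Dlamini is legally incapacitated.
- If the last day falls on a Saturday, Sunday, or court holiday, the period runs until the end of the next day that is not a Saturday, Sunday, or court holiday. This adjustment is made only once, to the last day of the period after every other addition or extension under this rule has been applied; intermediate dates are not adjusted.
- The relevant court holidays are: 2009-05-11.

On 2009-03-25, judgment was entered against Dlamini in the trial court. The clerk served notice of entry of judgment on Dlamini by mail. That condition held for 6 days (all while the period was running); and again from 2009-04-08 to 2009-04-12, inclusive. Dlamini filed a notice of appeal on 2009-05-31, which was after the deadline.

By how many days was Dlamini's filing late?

19 days

31 days after 2009-03-25 is April 25, 2009.
Service was by mail, adding 3 days: April 25, 2009 + 3 days = April 28, 2009.
Tolling adds 6 days: April 28, 2009 + 6 days = May 4, 2009.
From April 8, 2009 through April 12, 2009 inclusive is 5 days; tolling adds 5 days: May 4, 2009 + 5 days = May 9, 2009.
May 9, 2009 is Saturday; May 10, 2009 is Sunday; May 11, 2009 is a listed holiday. The next qualifying day is May 12, 2009.
The deadline is May 12, 2009; from May 12, 2009 to May 31, 2009 is 19 days.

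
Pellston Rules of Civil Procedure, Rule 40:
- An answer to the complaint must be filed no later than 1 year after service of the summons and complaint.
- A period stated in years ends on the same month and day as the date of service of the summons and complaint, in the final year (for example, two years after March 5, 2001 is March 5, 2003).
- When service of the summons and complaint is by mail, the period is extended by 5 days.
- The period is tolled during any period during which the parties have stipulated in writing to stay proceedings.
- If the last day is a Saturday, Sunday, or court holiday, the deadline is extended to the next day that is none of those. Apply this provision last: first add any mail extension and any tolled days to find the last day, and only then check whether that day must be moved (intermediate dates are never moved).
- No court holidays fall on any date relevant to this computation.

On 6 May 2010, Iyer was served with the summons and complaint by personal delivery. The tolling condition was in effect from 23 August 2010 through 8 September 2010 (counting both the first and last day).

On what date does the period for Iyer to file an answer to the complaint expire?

May 23, 2011

1 year after 6 May 2010 is May 6, 2011.
Service was not by mail, so no mail extension applies.
From August 23, 2010 through September 8, 2010 inclusive is 17 days; tolling adds 17 days: May 6, 2011 + 17 days = May 23, 2011.
May 23, 2011 is a Monday and not a court holiday, so no extension applies.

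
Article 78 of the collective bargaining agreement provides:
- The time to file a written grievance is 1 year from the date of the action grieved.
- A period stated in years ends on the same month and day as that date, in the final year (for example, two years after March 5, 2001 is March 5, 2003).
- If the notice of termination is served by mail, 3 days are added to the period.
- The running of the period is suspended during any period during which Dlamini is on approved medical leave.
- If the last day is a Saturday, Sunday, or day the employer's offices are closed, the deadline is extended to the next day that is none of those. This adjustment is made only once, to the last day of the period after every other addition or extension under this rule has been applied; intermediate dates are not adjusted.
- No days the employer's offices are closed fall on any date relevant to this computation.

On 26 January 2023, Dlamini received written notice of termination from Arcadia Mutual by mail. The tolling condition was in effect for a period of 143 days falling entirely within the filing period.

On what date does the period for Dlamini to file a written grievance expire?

June 20, 2024

1 year after 26 January 2023 is January 26, 2024.
Service was by mail, adding 3 days: January 26, 2024 + 3 days = January 29, 2024.
Tolling adds 143 days: January 29, 2024 + 143 days = June 20, 2024.
June 20, 2024 is a Thursday and not a day the employer's offices are closed, so no extension applies.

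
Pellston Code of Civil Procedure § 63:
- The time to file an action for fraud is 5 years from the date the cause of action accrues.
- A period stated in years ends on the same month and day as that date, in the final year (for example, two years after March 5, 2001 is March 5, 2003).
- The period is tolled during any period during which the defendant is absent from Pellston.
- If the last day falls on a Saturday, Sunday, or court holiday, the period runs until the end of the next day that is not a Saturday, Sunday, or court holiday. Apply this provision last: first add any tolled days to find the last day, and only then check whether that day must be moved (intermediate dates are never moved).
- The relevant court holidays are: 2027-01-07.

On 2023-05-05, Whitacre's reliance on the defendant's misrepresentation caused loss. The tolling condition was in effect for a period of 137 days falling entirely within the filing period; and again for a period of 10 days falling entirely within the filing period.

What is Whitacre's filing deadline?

September 29, 2028

5 years after 2023-05-05 is May 5, 2028.
Tolling adds 137 days: May 5, 2028 + 137 days = September 19, 2028.
Tolling adds 10 days: September 19, 2028 + 10 days = September 29, 2028.
September 29, 2028 is a Friday and not a court holiday, so no extension applies.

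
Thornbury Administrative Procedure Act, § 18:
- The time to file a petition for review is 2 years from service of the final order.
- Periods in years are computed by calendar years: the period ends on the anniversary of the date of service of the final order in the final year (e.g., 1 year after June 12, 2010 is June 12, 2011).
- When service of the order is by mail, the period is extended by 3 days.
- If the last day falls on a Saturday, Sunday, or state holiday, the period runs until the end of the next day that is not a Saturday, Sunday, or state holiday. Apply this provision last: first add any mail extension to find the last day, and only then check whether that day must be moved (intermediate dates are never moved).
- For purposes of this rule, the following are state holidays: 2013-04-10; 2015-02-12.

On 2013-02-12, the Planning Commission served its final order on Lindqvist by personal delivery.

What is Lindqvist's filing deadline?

February 13, 2015

2 years after 2013-02-12 is February 12, 2015.
Service was not by mail, so no mail extension applies.
February 12, 2015 is a listed holiday. The next qualifying day is February 13, 2015.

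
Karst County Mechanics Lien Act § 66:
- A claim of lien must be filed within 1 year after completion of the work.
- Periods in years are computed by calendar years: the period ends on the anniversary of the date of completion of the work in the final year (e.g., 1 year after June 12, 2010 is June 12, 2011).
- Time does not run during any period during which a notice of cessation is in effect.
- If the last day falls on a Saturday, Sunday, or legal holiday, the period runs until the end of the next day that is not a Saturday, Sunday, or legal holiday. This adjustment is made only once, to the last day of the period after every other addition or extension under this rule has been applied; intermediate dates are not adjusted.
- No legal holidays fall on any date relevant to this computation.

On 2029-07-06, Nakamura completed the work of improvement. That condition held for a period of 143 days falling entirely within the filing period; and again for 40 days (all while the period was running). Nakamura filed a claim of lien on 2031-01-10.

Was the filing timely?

No

1 year after 2029-07-06 is July 6, 2030.
Tolling adds 143 days: July 6, 2030 + 143 days = November 26, 2030.
Tolling adds 40 days: November 26, 2030 + 40 days = January 5, 2031.
January 5, 2031 is Sunday. The next qualifying day is January 6, 2031.
The deadline is January 6, 2031; the filing on January 10, 2031 is after that date.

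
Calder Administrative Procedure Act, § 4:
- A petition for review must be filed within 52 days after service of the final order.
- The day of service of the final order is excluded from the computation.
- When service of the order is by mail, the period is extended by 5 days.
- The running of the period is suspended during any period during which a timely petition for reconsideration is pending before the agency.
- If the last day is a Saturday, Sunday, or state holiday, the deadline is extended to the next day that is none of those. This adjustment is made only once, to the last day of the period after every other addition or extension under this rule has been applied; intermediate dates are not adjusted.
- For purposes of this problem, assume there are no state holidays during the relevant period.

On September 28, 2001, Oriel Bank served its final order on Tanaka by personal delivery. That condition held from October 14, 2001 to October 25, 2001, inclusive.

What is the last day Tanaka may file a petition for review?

52 days after September 28, 2001 is November 19, 2001.
Service was not by mail, so no mail extension applies.
From October 14, 2001 through October 25, 2001 inclusive is 12 days; tolling adds 12 days: November 19, 2001 + 12 days = December 1, 2001.
December 1, 2001 is Saturday; December 2, 2001 is Sunday. The next qualifying day is December 3, 2001.

December 3, 2001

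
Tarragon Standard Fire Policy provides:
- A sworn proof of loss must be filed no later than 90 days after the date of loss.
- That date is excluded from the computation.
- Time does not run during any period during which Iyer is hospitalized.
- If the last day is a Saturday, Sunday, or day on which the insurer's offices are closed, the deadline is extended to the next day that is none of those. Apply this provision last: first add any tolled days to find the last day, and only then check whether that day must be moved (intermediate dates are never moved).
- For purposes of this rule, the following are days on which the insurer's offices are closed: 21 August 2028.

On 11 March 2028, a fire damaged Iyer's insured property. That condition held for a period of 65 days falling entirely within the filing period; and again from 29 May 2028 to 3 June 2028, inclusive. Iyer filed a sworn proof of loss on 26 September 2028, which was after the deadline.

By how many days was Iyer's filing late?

35 days

90 days after 11 March 2028 is June 9, 2028.
Tolling adds 65 days: June 9, 2028 + 65 days = August 13, 2028.
From May 29, 2028 through June 3, 2028 inclusive is 6 days; tolling adds 6 days: August 13, 2028 + 6 days = August 19, 2028.
August 19, 2028 is Saturday; August 20, 2028 is Sunday; August 21, 2028 is a listed holiday. The next qualifying day is August 22, 2028.
The deadline is August 22, 2028; from August 22, 2028 to September 26, 2028 is 35 days.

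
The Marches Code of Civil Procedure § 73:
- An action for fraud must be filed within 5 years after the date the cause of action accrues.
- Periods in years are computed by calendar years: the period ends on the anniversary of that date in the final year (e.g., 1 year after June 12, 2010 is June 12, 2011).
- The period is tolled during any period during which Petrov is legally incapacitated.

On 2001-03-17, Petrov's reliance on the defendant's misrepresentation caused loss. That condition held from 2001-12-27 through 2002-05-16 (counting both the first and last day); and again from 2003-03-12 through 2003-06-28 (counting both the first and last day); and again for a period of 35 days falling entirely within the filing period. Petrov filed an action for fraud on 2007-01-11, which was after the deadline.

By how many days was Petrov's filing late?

5 years after 2001-03-17 is March 17, 2006.
From December 27, 2001 through May 16, 2002 inclusive is 141 days; tolling adds 141 days: March 17, 2006 + 141 days = August 5, 2006.
From March 12, 2003 through June 28, 2003 inclusive is 109 days; tolling adds 109 days: August 5, 2006 + 109 days = November 22, 2006.
Tolling adds 35 days: November 22, 2006 + 35 days = December 27, 2006.
The deadline is December 27, 2006; from December 27, 2006 to January 11, 2007 is 15 days.

15 days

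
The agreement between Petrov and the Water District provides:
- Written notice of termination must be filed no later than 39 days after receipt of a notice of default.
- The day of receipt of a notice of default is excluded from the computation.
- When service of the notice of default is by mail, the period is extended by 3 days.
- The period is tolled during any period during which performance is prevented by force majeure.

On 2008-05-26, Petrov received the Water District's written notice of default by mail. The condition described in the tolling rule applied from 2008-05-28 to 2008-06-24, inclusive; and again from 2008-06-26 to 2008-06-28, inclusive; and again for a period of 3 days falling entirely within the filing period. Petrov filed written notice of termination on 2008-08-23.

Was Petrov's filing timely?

39 days after 2008-05-26 is July 4, 2008.
Service was by mail, adding 3 days: July 4, 2008 + 3 days = July 7, 2008.
From May 28, 2008 through June 24, 2008 inclusive is 28 days; tolling adds 28 days: July 7, 2008 + 28 days = August 4, 2008.
From June 26, 2008 through June 28, 2008 inclusive is 3 days; tolling adds 3 days: August 4, 2008 + 3 days = August 7, 2008.
Tolling adds 3 days: August 7, 2008 + 3 days = August 10, 2008.
The deadline is August 10, 2008; the filing on August 23, 2008 is after that date.

No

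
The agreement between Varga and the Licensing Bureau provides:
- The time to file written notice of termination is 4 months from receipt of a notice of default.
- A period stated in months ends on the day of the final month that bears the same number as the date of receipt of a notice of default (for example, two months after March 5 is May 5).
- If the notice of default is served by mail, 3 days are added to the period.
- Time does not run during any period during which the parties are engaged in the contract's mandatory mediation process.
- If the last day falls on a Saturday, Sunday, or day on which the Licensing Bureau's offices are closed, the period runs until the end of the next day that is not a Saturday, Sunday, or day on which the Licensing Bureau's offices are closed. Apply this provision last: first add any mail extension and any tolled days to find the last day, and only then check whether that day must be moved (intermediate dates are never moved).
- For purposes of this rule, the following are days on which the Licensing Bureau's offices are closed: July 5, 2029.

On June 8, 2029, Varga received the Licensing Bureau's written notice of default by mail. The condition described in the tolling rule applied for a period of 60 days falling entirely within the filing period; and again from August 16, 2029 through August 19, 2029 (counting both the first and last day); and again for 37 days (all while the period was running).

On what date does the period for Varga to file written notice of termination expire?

4 months after June 8, 2029 is October 8, 2029.
Service was by mail, adding 3 days: October 8, 2029 + 3 days = October 11, 2029.
Tolling adds 60 days: October 11, 2029 + 60 days = December 10, 2029.
From August 16, 2029 through August 19, 2029 inclusive is 4 days; tolling adds 4 days: December 10, 2029 + 4 days = December 14, 2029.
Tolling adds 37 days: December 14, 2029 + 37 days = January 20, 2030.
January 20, 2030 is Sunday. The next qualifying day is January 21, 2030.

January 21, 2030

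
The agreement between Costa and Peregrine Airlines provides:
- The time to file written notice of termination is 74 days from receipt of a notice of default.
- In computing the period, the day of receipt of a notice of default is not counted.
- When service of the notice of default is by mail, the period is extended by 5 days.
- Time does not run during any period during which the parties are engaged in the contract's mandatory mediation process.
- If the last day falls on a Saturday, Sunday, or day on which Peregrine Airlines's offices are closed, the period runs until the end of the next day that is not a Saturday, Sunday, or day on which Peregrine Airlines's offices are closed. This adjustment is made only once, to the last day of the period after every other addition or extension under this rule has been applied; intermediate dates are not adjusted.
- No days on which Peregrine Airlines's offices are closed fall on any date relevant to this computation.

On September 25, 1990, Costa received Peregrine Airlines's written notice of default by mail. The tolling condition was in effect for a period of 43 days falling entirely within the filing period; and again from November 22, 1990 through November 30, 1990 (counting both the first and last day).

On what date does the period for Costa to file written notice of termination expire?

February 4, 1991

74 days after September 25, 1990 is December 8, 1990.
Service was by mail, adding 5 days: December 8, 1990 + 5 days = December 13, 1990.
Tolling adds 43 days: December 13, 1990 + 43 days = January 25, 1991.
From November 22, 1990 through November 30, 1990 inclusive is 9 days; tolling adds 9 days: January 25, 1991 + 9 days = February 3, 1991.
February 3, 1991 is Sunday. The next qualifying day is February 4, 1991.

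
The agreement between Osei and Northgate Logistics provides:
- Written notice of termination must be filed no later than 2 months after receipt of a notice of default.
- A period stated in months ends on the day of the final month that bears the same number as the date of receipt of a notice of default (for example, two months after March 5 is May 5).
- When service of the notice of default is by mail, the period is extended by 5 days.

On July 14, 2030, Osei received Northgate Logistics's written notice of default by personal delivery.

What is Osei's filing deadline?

2 months after July 14, 2030 is September 14, 2030.
Service was not by mail, so no mail extension applies.

September 14, 2030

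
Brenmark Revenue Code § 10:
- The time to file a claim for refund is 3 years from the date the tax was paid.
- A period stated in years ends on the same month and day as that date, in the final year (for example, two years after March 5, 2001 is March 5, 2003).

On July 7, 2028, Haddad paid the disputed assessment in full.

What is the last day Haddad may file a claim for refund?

3 years after July 7, 2028 is July 7, 2031.

July 7, 2031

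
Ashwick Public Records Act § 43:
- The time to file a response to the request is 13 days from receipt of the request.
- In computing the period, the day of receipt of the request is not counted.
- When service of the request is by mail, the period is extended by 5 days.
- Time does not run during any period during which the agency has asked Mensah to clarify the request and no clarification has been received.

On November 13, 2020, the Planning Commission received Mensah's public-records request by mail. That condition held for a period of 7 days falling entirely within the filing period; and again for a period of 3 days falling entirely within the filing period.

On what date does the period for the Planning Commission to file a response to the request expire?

December 11, 2020

13 days after November 13, 2020 is November 26, 2020.
Service was by mail, adding 5 days: November 26, 2020 + 5 days = December 1, 2020.
Tolling adds 7 days: December 1, 2020 + 7 days = December 8, 2020.
Tolling adds 3 days: December 8, 2020 + 3 days = December 11, 2020.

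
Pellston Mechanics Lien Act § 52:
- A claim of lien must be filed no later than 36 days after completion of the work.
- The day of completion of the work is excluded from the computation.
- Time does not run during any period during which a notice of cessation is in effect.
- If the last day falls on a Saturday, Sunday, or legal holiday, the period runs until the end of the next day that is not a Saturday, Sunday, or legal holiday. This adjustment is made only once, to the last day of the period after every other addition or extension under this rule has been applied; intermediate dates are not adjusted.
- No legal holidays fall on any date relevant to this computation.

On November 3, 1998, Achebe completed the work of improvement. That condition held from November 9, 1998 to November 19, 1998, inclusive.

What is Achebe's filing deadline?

December 21, 1998

36 days after November 3, 1998 is December 9, 1998.
From November 9, 1998 through November 19, 1998 inclusive is 11 days; tolling adds 11 days: December 9, 1998 + 11 days = December 20, 1998.
December 20, 1998 is Sunday. The next qualifying day is December 21, 1998.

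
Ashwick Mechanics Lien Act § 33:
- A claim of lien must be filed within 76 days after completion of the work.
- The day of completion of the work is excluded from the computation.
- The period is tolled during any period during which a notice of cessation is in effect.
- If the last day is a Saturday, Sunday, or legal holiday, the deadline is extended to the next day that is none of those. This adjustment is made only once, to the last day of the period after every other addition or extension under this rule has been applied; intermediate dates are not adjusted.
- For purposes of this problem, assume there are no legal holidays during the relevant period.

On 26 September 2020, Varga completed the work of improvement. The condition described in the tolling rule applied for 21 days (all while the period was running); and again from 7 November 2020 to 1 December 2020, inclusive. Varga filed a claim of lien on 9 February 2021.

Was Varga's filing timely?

No

76 days after 26 September 2020 is December 11, 2020.
Tolling adds 21 days: December 11, 2020 + 21 days = January 1, 2021.
From November 7, 2020 through December 1, 2020 inclusive is 25 days; tolling adds 25 days: January 1, 2021 + 25 days = January 26, 2021.
January 26, 2021 is a Tuesday and not a legal holiday, so no extension applies.
The deadline is January 26, 2021; the filing on February 9, 2021 is after that date.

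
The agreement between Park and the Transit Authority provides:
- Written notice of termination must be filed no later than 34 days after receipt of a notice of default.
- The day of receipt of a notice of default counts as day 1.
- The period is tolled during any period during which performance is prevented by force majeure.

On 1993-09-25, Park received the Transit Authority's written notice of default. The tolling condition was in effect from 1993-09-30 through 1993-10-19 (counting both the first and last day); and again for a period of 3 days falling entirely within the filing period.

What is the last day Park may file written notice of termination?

Counting 1993-09-25 as day 1, day 34 is October 28, 1993.
From September 30, 1993 through October 19, 1993 inclusive is 20 days; tolling adds 20 days: October 28, 1993 + 20 days = November 17, 1993.
Tolling adds 3 days: November 17, 1993 + 3 days = November 20, 1993.

November 20, 1993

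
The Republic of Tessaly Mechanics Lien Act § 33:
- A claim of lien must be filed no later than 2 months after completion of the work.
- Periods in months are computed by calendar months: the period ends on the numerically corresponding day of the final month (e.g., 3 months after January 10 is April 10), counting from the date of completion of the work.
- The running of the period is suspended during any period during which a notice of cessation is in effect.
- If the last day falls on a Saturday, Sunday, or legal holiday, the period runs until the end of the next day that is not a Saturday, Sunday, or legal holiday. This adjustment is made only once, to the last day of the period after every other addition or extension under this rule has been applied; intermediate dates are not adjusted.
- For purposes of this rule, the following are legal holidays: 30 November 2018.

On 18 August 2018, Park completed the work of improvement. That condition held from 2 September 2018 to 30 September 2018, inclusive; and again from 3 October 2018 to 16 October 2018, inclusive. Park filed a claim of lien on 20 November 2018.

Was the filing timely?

Yes

2 months after 18 August 2018 is October 18, 2018.
From September 2, 2018 through September 30, 2018 inclusive is 29 days; tolling adds 29 days: October 18, 2018 + 29 days = November 16, 2018.
From October 3, 2018 through October 16, 2018 inclusive is 14 days; tolling adds 14 days: November 16, 2018 + 14 days = November 30, 2018.
November 30, 2018 is a listed holiday; December 1, 2018 is Saturday; December 2, 2018 is Sunday. The next qualifying day is December 3, 2018.
The deadline is December 3, 2018; the filing on November 20, 2018 is on or before that date.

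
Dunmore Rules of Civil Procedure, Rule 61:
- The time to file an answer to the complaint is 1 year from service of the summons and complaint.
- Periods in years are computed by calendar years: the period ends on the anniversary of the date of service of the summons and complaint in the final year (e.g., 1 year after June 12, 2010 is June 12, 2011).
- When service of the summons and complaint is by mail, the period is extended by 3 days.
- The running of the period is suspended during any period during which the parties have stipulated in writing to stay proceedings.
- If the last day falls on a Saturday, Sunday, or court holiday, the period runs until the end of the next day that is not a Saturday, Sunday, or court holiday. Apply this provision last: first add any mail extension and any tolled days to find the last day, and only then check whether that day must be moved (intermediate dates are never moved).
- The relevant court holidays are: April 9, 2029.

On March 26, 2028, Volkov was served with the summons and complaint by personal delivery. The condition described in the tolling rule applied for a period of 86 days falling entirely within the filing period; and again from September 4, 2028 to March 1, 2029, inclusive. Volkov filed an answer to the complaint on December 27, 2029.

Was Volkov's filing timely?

1 year after March 26, 2028 is March 26, 2029.
Service was not by mail, so no mail extension applies.
Tolling adds 86 days: March 26, 2029 + 86 days = June 20, 2029.
From September 4, 2028 through March 1, 2029 inclusive is 179 days; tolling adds 179 days: June 20, 2029 + 179 days = December 16, 2029.
December 16, 2029 is Sunday. The next qualifying day is December 17, 2029.
The deadline is December 17, 2029; the filing on December 27, 2029 is after that date.

No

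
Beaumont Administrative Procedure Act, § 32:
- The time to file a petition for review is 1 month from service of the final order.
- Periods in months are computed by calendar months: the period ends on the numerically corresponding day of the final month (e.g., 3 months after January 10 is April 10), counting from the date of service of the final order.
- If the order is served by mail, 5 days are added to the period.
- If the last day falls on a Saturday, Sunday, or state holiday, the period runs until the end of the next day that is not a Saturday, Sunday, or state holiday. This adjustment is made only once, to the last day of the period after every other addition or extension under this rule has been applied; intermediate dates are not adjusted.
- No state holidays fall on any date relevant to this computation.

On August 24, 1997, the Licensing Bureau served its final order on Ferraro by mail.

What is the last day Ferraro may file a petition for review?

1 month after August 24, 1997 is September 24, 1997.
Service was by mail, adding 5 days: September 24, 1997 + 5 days = September 29, 1997.
September 29, 1997 is a Monday and not a state holiday, so no extension applies.

September 29, 1997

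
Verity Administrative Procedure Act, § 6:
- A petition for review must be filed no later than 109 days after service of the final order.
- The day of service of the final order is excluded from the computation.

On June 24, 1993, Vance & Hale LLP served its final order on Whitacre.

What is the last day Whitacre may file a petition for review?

October 11, 1993

109 days after June 24, 1993 is October 11, 1993.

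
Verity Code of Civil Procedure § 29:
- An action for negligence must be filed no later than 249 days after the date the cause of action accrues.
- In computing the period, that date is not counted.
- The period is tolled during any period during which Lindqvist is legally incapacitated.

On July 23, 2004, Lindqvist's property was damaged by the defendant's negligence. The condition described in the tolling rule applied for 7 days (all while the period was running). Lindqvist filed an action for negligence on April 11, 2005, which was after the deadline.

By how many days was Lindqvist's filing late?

249 days after July 23, 2004 is March 29, 2005.
Tolling adds 7 days: March 29, 2005 + 7 days = April 5, 2005.
The deadline is April 5, 2005; from April 5, 2005 to April 11, 2005 is 6 days.

6 days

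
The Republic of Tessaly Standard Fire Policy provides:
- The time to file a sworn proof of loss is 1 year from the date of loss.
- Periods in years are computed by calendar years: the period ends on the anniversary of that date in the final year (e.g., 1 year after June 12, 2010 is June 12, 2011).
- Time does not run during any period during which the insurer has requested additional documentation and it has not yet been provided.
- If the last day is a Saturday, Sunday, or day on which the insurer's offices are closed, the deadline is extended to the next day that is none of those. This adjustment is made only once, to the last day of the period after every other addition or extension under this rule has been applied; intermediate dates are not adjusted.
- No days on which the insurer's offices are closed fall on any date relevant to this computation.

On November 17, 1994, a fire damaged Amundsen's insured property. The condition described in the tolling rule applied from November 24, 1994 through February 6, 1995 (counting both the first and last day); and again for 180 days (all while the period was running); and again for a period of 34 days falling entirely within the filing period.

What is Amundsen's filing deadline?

1 year after November 17, 1994 is November 17, 1995.
From November 24, 1994 through February 6, 1995 inclusive is 75 days; tolling adds 75 days: November 17, 1995 + 75 days = January 31, 1996.
Tolling adds 180 days: January 31, 1996 + 180 days = July 29, 1996.
Tolling adds 34 days: July 29, 1996 + 34 days = September 1, 1996.
September 1, 1996 is Sunday. The next qualifying day is September 2, 1996.

September 2, 1996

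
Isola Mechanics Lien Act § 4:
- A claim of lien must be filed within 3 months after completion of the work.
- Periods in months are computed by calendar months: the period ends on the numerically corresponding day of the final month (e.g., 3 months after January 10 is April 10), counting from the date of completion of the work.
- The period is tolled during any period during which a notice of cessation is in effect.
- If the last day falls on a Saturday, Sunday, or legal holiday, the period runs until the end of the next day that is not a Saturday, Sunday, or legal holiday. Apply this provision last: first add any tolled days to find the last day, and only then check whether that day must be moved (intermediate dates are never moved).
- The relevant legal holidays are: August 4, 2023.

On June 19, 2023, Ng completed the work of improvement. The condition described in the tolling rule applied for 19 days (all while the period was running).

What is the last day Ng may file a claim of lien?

3 months after June 19, 2023 is September 19, 2023.
Tolling adds 19 days: September 19, 2023 + 19 days = October 8, 2023.
October 8, 2023 is Sunday. The next qualifying day is October 9, 2023.

October 9, 2023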